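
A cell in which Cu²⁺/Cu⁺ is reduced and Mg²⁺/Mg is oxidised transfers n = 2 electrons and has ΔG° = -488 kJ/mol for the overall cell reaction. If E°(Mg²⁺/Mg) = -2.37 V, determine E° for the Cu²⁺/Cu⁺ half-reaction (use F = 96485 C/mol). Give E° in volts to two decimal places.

E°cell = −ΔG°/(nF) = −(-488×10³)/((2)(96485)) = +2.529 V.
Since Cu²⁺/Cu⁺ is the cathode and Mg²⁺/Mg the anode, E°cell = E°(Cu²⁺/Cu⁺) − E°(Mg²⁺/Mg).
So E°(Cu²⁺/Cu⁺) = E°cell + E°(Mg²⁺/Mg) = +2.529 + (-2.37) = +0.16 V.

+0.16 V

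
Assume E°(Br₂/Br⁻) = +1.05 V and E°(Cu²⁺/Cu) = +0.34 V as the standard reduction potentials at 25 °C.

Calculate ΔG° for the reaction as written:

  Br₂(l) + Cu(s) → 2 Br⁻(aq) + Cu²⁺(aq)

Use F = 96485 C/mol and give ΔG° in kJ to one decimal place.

-137.0 kJ

As written, Br₂/Br⁻ is reduced (cathode) and Cu²⁺/Cu is oxidised (anode), so E°cell = (+1.05) − (+0.34) = +0.71 V.
Balancing electrons gives n = 2.
ΔG° = −nFE° = −(2)(96485)(+0.71) = -137,009 J = -137.0 kJ.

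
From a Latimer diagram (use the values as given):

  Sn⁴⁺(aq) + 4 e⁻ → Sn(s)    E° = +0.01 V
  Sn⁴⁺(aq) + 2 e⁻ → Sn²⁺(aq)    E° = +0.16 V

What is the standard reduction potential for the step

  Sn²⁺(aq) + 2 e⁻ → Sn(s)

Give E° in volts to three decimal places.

Sequential free energies add, so n₃E°₃ = n₁E°₁ + n₂E°₂.
With n₃ = 4, and the known step contributing 2×(+0.16) V, the unknown satisfies 2·E° = 4×(+0.01) − 2×(+0.16) = -0.280.
E° = -0.280 / 2 = -0.140 V.

-0.140 V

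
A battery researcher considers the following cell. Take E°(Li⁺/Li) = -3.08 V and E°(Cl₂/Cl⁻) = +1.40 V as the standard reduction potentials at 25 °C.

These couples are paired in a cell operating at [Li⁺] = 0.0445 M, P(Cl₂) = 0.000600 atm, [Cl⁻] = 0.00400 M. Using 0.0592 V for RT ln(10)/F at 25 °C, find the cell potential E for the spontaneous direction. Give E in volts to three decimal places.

Cl₂/Cl⁻ is the cathode (higher E°), Li⁺/Li the anode: E°cell = +1.40 − (-3.08) = +4.48 V, n = 2.
Overall: Cl₂(g) + 2 Li(s) → 2 Cl⁻(aq) + 2 Li⁺(aq)
Q = [Cl⁻]^2·[Li⁺]^2 / (P(Cl₂)); log Q = -4.277.
E = E° − (0.0592/n) log Q = +4.48 − (0.0592/2)(-4.277) = +4.607 V.

+4.607 V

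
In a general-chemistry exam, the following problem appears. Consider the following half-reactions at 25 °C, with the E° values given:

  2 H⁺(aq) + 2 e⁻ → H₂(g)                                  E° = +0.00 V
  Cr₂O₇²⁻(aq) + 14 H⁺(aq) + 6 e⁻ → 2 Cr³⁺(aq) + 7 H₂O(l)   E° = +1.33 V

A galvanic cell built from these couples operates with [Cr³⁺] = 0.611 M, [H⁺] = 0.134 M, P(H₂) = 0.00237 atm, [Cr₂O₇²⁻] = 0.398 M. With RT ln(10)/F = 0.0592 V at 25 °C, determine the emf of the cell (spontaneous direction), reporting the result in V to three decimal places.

Cr₂O₇²⁻/Cr³⁺ is the cathode (higher E°), H⁺/H₂ the anode: E°cell = +1.33 − (+0.00) = +1.33 V, n = 6.
Overall: Cr₂O₇²⁻(aq) + 8 H⁺(aq) + 3 H₂(g) → 2 Cr³⁺(aq) + 7 H₂O(l)
Q = [Cr³⁺]^2 / ([Cr₂O₇²⁻]·[H⁺]^8·P(H₂)^3); log Q = 14.831.
E = E° − (0.0592/n) log Q = +1.33 − (0.0592/6)(14.831) = +1.184 V.

+1.184 V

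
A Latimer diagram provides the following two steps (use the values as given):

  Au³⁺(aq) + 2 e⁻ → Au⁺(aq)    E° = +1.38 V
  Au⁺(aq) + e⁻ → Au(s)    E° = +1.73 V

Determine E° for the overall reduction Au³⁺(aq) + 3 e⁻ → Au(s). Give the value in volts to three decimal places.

+1.497 V

Adding the free-energy changes (−nFE°) of the two steps gives −n₃FE°₃ = −n₁FE°₁ − n₂FE°₂.
E°₃ = (2×+1.38 + 1×+1.73) / 3 = (+4.490) / 3 = +1.497 V.
E° values themselves are not directly additive — weighting by electron count is essential.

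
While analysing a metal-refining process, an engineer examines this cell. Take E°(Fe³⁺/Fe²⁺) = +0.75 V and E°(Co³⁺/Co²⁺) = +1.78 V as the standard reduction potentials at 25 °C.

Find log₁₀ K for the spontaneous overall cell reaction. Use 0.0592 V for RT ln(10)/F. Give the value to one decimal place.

Cathode: Co³⁺/Co²⁺; anode: Fe³⁺/Fe²⁺. E°cell = +1.03 V, n = 1.
log K = nE°cell / 0.0592 = (1)(+1.03) / 0.0592 = 17.4.

17.4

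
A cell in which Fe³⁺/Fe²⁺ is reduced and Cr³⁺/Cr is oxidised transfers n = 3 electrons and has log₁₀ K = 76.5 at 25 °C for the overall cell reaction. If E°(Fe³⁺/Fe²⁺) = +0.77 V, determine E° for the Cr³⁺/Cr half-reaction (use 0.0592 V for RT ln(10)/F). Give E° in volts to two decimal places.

-0.74 V

E°cell = (0.0592/n)·log K = (0.0592/3)(76.5) = +1.510 V.
Since Fe³⁺/Fe²⁺ is the cathode and Cr³⁺/Cr the anode, E°cell = E°(Fe³⁺/Fe²⁺) − E°(Cr³⁺/Cr).
So E°(Cr³⁺/Cr) = E°(Fe³⁺/Fe²⁺) − E°cell = (+0.77) − (+1.510) = -0.74 V.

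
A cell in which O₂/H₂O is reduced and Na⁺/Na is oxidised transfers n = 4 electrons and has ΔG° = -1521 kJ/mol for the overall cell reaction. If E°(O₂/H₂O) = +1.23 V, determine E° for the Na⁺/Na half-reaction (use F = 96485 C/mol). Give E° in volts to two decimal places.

-2.71 V

E°cell = −ΔG°/(nF) = −(-1521×10³)/((4)(96485)) = +3.941 V.
Since O₂/H₂O is the cathode and Na⁺/Na the anode, E°cell = E°(O₂/H₂O) − E°(Na⁺/Na).
So E°(Na⁺/Na) = E°(O₂/H₂O) − E°cell = (+1.23) − (+3.941) = -2.71 V.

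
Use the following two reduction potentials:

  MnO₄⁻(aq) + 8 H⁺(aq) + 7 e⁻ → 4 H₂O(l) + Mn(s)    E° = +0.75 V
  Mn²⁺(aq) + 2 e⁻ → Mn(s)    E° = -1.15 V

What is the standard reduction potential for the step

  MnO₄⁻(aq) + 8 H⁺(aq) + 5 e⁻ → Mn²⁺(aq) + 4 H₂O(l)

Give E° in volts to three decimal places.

+1.510 V

Sequential free energies add, so n₃E°₃ = n₁E°₁ + n₂E°₂.
With n₃ = 7, and the known step contributing 2×(-1.15) V, the unknown satisfies 5·E° = 7×(+0.75) − 2×(-1.15) = +7.550.
E° = +7.550 / 5 = +1.510 V.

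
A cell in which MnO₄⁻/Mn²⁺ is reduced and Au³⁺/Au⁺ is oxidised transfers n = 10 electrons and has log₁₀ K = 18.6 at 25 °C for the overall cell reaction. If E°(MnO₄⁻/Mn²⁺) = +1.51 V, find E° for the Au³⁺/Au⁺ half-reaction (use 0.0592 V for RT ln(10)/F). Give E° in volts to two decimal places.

E°cell = (0.0592/n)·log K = (0.0592/10)(18.6) = +0.110 V.
Since MnO₄⁻/Mn²⁺ is the cathode and Au³⁺/Au⁺ the anode, E°cell = E°(MnO₄⁻/Mn²⁺) − E°(Au³⁺/Au⁺).
So E°(Au³⁺/Au⁺) = E°(MnO₄⁻/Mn²⁺) − E°cell = (+1.51) − (+0.110) = +1.40 V.

+1.40 V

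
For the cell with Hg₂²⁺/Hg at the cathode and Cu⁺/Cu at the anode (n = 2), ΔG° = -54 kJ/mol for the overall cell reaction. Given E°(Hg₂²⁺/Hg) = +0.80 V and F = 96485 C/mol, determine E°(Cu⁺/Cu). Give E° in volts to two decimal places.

+0.52 V

E°cell = −ΔG°/(nF) = −(-54×10³)/((2)(96485)) = +0.280 V.
Since Hg₂²⁺/Hg is the cathode and Cu⁺/Cu the anode, E°cell = E°(Hg₂²⁺/Hg) − E°(Cu⁺/Cu).
So E°(Cu⁺/Cu) = E°(Hg₂²⁺/Hg) − E°cell = (+0.80) − (+0.280) = +0.52 V.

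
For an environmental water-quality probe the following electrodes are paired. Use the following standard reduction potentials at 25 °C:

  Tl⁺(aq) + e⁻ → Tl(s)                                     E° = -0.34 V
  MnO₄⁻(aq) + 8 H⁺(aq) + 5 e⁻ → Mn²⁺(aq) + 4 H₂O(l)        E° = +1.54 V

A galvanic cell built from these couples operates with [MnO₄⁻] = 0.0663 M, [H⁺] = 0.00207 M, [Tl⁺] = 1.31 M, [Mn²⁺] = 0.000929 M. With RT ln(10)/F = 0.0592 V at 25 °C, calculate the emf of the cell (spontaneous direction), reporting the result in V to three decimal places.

MnO₄⁻/Mn²⁺ is the cathode (higher E°), Tl⁺/Tl the anode: E°cell = +1.54 − (-0.34) = +1.88 V, n = 5.
Overall: MnO₄⁻(aq) + 8 H⁺(aq) + 5 Tl(s) → Mn²⁺(aq) + 4 H₂O(l) + 5 Tl⁺(aq)
Q = [Mn²⁺]·[Tl⁺]^5 / ([MnO₄⁻]·[H⁺]^8); log Q = 20.205.
E = E° − (0.0592/n) log Q = +1.88 − (0.0592/5)(20.205) = +1.641 V.

+1.641 V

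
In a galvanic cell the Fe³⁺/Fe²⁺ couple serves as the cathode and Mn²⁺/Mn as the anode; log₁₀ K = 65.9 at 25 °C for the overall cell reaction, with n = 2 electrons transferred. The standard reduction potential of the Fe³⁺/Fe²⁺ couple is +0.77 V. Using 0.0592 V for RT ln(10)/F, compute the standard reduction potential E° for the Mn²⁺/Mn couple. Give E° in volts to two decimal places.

-1.18 V

E°cell = (0.0592/n)·log K = (0.0592/2)(65.9) = +1.951 V.
Since Fe³⁺/Fe²⁺ is the cathode and Mn²⁺/Mn the anode, E°cell = E°(Fe³⁺/Fe²⁺) − E°(Mn²⁺/Mn).
So E°(Mn²⁺/Mn) = E°(Fe³⁺/Fe²⁺) − E°cell = (+0.77) − (+1.951) = -1.18 V.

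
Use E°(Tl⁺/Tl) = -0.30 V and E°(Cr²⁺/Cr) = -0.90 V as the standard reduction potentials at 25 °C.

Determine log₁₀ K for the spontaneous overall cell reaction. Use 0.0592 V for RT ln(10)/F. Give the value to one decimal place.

20.3

Cathode: Tl⁺/Tl; anode: Cr²⁺/Cr. E°cell = +0.60 V, n = 2.
log K = nE°cell / 0.0592 = (2)(+0.60) / 0.0592 = 20.3.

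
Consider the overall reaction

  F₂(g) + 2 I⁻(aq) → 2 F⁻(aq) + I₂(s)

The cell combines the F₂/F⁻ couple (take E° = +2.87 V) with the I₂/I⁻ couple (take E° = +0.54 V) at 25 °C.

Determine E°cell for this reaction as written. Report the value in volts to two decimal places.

+2.33 V

The F₂/F⁻ couple has the higher reduction potential, so it is the cathode; I₂/I⁻ is oxidised at the anode.
E°cell = E°(cathode) − E°(anode) = (+2.87) − (+0.54) = +2.33 V.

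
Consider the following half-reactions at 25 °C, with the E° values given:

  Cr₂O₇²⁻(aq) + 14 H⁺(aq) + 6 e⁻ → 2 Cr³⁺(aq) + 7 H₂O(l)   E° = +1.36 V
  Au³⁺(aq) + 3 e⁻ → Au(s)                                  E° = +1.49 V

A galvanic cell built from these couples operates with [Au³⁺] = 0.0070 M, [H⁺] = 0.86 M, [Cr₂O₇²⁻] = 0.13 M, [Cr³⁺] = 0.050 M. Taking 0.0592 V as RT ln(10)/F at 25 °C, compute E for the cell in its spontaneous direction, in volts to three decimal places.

+0.080 V

Au³⁺/Au is the cathode (higher E°), Cr₂O₇²⁻/Cr³⁺ the anode: E°cell = +1.49 − (+1.36) = +0.13 V, n = 6.
Overall: 2 Au³⁺(aq) + 2 Cr³⁺(aq) + 7 H₂O(l) → 2 Au(s) + Cr₂O₇²⁻(aq) + 14 H⁺(aq)
Q = [Cr₂O₇²⁻]·[H⁺]^14 / ([Au³⁺]^2·[Cr³⁺]^2); log Q = 5.109.
E = E° − (0.0592/n) log Q = +0.13 − (0.0592/6)(5.109) = +0.080 V.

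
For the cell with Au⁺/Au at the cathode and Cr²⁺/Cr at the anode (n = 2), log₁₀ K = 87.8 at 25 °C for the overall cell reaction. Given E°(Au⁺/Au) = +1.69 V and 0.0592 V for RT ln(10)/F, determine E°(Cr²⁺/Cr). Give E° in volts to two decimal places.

E°cell = (0.0592/n)·log K = (0.0592/2)(87.8) = +2.599 V.
Since Au⁺/Au is the cathode and Cr²⁺/Cr the anode, E°cell = E°(Au⁺/Au) − E°(Cr²⁺/Cr).
So E°(Cr²⁺/Cr) = E°(Au⁺/Au) − E°cell = (+1.69) − (+2.599) = -0.91 V.

-0.91 V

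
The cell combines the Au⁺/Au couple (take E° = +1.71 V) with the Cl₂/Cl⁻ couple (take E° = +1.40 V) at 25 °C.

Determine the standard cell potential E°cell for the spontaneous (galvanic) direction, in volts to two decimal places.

+0.31 V

The Au⁺/Au couple has the higher reduction potential, so it is the cathode; Cl₂/Cl⁻ is oxidised at the anode.
E°cell = E°(cathode) − E°(anode) = (+1.71) − (+1.40) = +0.31 V.
Since E°cell > 0, the reaction is spontaneous under standard conditions.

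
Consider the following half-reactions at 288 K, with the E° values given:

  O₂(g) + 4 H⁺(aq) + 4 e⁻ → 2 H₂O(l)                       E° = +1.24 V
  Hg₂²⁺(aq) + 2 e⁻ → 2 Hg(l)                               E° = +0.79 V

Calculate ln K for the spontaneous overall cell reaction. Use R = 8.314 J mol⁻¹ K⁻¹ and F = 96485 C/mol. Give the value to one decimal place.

Cathode: O₂/H₂O; anode: Hg₂²⁺/Hg. E°cell = (+1.24) − (+0.79) = +0.45 V, with n = 4.
ΔG° = −nFE° = −RT ln K, so ln K = nFE°/(RT) = (4)(96485)(+0.45) / ((8.314)(288)) = 72.532.

72.5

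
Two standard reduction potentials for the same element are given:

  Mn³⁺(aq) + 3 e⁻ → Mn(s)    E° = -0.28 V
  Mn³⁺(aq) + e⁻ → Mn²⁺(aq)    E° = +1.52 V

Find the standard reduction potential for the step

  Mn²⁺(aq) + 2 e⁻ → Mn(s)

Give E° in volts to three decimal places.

-1.180 V

Sequential free energies add, so n₃E°₃ = n₁E°₁ + n₂E°₂.
With n₃ = 3, and the known step contributing 1×(+1.52) V, the unknown satisfies 2·E° = 3×(-0.28) − 1×(+1.52) = -2.360.
E° = -2.360 / 2 = -1.180 V.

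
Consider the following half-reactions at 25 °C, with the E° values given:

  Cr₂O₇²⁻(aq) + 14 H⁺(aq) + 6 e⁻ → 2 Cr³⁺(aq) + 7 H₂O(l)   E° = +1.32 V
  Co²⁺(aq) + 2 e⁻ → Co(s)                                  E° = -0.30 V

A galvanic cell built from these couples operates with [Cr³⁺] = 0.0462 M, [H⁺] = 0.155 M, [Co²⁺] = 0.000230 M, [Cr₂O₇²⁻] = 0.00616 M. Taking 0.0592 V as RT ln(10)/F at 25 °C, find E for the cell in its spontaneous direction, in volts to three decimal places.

+1.620 V

Cr₂O₇²⁻/Cr³⁺ is the cathode (higher E°), Co²⁺/Co the anode: E°cell = +1.32 − (-0.30) = +1.62 V, n = 6.
Overall: Cr₂O₇²⁻(aq) + 14 H⁺(aq) + 3 Co(s) → 2 Cr³⁺(aq) + 7 H₂O(l) + 3 Co²⁺(aq)
Q = [Cr³⁺]^2·[Co²⁺]^3 / ([Cr₂O₇²⁻]·[H⁺]^14); log Q = -0.040.
E = E° − (0.0592/n) log Q = +1.62 − (0.0592/6)(-0.040) = +1.620 V.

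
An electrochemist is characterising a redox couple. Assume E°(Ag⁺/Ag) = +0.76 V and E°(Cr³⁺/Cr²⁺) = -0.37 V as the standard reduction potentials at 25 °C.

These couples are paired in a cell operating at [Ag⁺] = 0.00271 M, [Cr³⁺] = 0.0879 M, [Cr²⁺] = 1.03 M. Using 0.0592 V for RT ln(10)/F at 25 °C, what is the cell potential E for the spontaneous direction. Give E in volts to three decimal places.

Ag⁺/Ag is the cathode (higher E°), Cr³⁺/Cr²⁺ the anode: E°cell = +0.76 − (-0.37) = +1.13 V, n = 1.
Overall: Ag⁺(aq) + Cr²⁺(aq) → Ag(s) + Cr³⁺(aq)
Q = [Cr³⁺] / ([Ag⁺]·[Cr²⁺]); log Q = 1.498.
E = E° − (0.0592/n) log Q = +1.13 − (0.0592/1)(1.498) = +1.041 V.

+1.041 V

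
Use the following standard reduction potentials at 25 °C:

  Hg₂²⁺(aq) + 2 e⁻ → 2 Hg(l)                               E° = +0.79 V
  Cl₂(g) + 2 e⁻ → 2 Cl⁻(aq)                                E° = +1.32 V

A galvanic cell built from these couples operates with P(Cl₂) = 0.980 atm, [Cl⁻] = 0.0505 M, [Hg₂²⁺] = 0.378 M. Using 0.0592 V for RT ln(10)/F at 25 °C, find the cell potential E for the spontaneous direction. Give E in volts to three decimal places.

+0.619 V

Cl₂/Cl⁻ is the cathode (higher E°), Hg₂²⁺/Hg the anode: E°cell = +1.32 − (+0.79) = +0.53 V, n = 2.
Overall: Cl₂(g) + 2 Hg(l) → 2 Cl⁻(aq) + Hg₂²⁺(aq)
Q = [Cl⁻]^2·[Hg₂²⁺] / (P(Cl₂)); log Q = -3.007.
E = E° − (0.0592/n) log Q = +0.53 − (0.0592/2)(-3.007) = +0.619 V.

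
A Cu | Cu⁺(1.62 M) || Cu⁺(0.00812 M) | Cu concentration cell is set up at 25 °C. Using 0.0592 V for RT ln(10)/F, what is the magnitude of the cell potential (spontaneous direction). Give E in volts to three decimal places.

+0.136 V

For a concentration cell E°cell = 0. The 1.62 M side is the cathode (reduction is favoured where [Cu⁺] is higher).
With n = 1, E = −(0.0592/1) log([Cu⁺]ₐₙ/[Cu⁺]꜀ₐₜ) = −(0.0592/1) log(0.00812/1.62) = −(0.0592/1)(-2.300) = +0.136 V.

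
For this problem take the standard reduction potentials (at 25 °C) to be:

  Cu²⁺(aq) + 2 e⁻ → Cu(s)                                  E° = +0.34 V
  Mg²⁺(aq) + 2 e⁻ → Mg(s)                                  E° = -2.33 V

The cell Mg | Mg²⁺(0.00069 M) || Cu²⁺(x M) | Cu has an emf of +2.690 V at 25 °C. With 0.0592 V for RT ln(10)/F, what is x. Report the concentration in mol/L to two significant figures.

Cu²⁺/Cu is the cathode, Mg²⁺/Mg the anode: E°cell = +2.67 V, n = 2.
Overall reaction: Cu²⁺(aq) + Mg(s) → Cu(s) + Mg²⁺(aq); Q = [Mg²⁺]^1/[Cu²⁺]^1.
From E = E° − (0.0592/n) log Q: log Q = (E° − E)·n/0.0592 = (+2.67 − (+2.690))·2/0.0592 = -0.6757.
So 1·log[Cu²⁺] = 1·log(0.00069) − log Q = -3.1612 − (-0.6757) = -2.4855; [Cu²⁺] = 10^(-2.4855) ≈ 0.0033 M.

0.0033 M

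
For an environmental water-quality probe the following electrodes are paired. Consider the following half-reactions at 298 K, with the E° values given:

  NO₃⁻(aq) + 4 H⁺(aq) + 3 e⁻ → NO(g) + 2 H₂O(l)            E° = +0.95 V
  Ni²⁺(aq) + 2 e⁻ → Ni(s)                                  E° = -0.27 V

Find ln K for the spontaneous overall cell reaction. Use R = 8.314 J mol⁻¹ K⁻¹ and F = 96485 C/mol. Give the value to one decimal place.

285.1

Cathode: NO₃⁻/NO; anode: Ni²⁺/Ni. E°cell = (+0.95) − (-0.27) = +1.22 V, with n = 6.
ΔG° = −nFE° = −RT ln K, so ln K = nFE°/(RT) = (6)(96485)(+1.22) / ((8.314)(298)) = 285.065.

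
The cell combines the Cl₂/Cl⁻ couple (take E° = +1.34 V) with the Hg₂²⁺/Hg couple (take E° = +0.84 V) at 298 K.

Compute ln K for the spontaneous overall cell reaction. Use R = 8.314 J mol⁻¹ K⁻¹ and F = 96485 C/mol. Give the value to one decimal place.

38.9

Cathode: Cl₂/Cl⁻; anode: Hg₂²⁺/Hg. E°cell = (+1.34) − (+0.84) = +0.50 V, with n = 2.
ΔG° = −nFE° = −RT ln K, so ln K = nFE°/(RT) = (2)(96485)(+0.50) / ((8.314)(298)) = 38.943.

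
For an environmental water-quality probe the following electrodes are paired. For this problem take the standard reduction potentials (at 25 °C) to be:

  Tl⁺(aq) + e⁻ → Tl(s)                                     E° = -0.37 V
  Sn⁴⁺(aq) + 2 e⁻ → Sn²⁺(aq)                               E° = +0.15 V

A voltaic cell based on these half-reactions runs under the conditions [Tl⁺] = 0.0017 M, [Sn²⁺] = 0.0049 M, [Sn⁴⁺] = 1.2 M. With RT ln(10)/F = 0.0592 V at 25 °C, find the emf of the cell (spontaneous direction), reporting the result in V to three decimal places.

Sn⁴⁺/Sn²⁺ is the cathode (higher E°), Tl⁺/Tl the anode: E°cell = +0.15 − (-0.37) = +0.52 V, n = 2.
Overall: Sn⁴⁺(aq) + 2 Tl(s) → Sn²⁺(aq) + 2 Tl⁺(aq)
Q = [Sn²⁺]·[Tl⁺]^2 / ([Sn⁴⁺]); log Q = -7.928.
E = E° − (0.0592/n) log Q = +0.52 − (0.0592/2)(-7.928) = +0.755 V.

+0.755 V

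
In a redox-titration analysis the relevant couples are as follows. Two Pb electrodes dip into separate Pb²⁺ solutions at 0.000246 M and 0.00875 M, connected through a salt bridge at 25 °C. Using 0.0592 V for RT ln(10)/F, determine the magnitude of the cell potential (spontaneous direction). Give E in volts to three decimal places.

For a concentration cell E°cell = 0. The 0.00875 M side is the cathode (reduction is favoured where [Pb²⁺] is higher).
With n = 2, E = −(0.0592/2) log([Pb²⁺]ₐₙ/[Pb²⁺]꜀ₐₜ) = −(0.0592/2) log(0.000246/0.00875) = −(0.0592/2)(-1.551) = +0.046 V.

+0.046 V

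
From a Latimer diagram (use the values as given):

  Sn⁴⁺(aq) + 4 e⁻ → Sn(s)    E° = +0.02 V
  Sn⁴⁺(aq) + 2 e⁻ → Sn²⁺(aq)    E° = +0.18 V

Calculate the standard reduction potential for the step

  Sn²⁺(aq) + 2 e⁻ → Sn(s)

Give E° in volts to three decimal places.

Sequential free energies add, so n₃E°₃ = n₁E°₁ + n₂E°₂.
With n₃ = 4, and the known step contributing 2×(+0.18) V, the unknown satisfies 2·E° = 4×(+0.02) − 2×(+0.18) = -0.280.
E° = -0.280 / 2 = -0.140 V.

-0.140 V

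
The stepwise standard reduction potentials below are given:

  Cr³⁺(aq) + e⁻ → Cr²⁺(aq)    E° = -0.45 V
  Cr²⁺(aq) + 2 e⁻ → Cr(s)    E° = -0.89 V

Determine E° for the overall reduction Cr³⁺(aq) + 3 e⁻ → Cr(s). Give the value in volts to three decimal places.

-0.743 V

Standard free energies of sequential steps add: ΔG°₃ = ΔG°₁ + ΔG°₂, so n₃E°₃ = n₁E°₁ + n₂E°₂.
E°₃ = (1×-0.45 + 2×-0.89) / 3 = (-2.230) / 3 = -0.743 V.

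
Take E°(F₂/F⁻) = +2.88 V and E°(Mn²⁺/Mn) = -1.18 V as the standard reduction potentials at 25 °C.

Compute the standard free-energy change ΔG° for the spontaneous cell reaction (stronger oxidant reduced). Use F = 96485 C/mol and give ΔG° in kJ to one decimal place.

-783.5 kJ

F₂/F⁻ (E° = +2.88 V) is the cathode; Mn²⁺/Mn (E° = -1.18 V) is the anode, so E°cell = +4.06 V.
Balancing electrons gives n = 2 (lcm of 2 and 2).
ΔG° = −nFE° = −(2)(96485)(+4.06) = -783,458 J = -783.5 kJ.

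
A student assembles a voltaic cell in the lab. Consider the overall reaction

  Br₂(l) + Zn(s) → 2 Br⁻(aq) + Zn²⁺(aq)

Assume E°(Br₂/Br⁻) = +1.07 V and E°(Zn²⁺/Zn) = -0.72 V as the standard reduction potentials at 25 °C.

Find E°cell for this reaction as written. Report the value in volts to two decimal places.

The Br₂/Br⁻ couple has the higher reduction potential, so it is the cathode; Zn²⁺/Zn is oxidised at the anode.
E°cell = E°(cathode) − E°(anode) = (+1.07) − (-0.72) = +1.79 V.

+1.79 V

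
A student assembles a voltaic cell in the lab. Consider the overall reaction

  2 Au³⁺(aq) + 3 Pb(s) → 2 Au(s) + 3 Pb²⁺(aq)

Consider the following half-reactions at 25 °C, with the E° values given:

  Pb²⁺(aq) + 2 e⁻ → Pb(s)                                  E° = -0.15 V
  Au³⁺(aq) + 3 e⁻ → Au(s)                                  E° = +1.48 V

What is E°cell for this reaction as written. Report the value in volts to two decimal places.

+1.63 V

The Au³⁺/Au couple has the higher reduction potential, so it is the cathode; Pb²⁺/Pb is oxidised at the anode.
E°cell = E°(cathode) − E°(anode) = (+1.48) − (-0.15) = +1.63 V.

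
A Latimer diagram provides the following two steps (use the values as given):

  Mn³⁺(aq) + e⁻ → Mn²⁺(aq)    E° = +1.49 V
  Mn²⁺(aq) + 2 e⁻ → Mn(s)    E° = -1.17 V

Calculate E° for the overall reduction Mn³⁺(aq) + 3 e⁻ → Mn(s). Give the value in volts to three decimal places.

Adding the free-energy changes (−nFE°) of the two steps gives −n₃FE°₃ = −n₁FE°₁ − n₂FE°₂.
E°₃ = (1×+1.49 + 2×-1.17) / 3 = (-0.850) / 3 = -0.283 V.

-0.283 V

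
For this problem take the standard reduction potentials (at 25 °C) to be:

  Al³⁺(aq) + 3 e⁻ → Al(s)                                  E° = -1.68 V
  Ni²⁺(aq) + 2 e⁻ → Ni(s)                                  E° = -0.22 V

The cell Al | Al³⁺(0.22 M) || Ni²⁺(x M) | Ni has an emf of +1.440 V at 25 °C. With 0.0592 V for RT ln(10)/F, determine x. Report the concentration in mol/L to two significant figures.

Ni²⁺/Ni is the cathode, Al³⁺/Al the anode: E°cell = +1.46 V, n = 6.
Overall reaction: 3 Ni²⁺(aq) + 2 Al(s) → 3 Ni(s) + 2 Al³⁺(aq); Q = [Al³⁺]^2/[Ni²⁺]^3.
From E = E° − (0.0592/n) log Q: log Q = (E° − E)·n/0.0592 = (+1.46 − (+1.440))·6/0.0592 = 2.0270.
So 3·log[Ni²⁺] = 2·log(0.22) − log Q = -1.3152 − (2.0270) = -3.3422; log[Ni²⁺] = -3.3422 / 3 = -1.1141; [Ni²⁺] = 10^(-1.1141) ≈ 0.077 M.

0.077 M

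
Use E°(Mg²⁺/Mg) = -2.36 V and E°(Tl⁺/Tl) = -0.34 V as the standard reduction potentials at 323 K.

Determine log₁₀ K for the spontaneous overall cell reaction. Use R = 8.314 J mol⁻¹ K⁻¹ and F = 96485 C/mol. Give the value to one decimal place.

63.0

Cathode: Tl⁺/Tl; anode: Mg²⁺/Mg. E°cell = (-0.34) − (-2.36) = +2.02 V, with n = 2.
ΔG° = −nFE° = −RT ln K, so ln K = nFE°/(RT) = (2)(96485)(+2.02) / ((8.314)(323)) = 145.154.
log₁₀ K = 145.154 / ln 10 = 63.0.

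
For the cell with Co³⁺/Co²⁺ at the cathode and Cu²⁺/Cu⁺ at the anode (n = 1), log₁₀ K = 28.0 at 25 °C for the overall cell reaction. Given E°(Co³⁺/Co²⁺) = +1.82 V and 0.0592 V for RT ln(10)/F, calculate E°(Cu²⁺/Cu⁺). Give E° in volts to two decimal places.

+0.16 V

E°cell = (0.0592/n)·log K = (0.0592/1)(28.0) = +1.658 V.
Since Co³⁺/Co²⁺ is the cathode and Cu²⁺/Cu⁺ the anode, E°cell = E°(Co³⁺/Co²⁺) − E°(Cu²⁺/Cu⁺).
So E°(Cu²⁺/Cu⁺) = E°(Co³⁺/Co²⁺) − E°cell = (+1.82) − (+1.658) = +0.16 V.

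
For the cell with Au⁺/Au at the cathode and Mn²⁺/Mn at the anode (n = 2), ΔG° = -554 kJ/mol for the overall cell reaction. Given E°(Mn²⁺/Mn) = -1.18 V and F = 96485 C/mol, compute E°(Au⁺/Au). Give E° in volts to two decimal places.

E°cell = −ΔG°/(nF) = −(-554×10³)/((2)(96485)) = +2.871 V.
Since Au⁺/Au is the cathode and Mn²⁺/Mn the anode, E°cell = E°(Au⁺/Au) − E°(Mn²⁺/Mn).
So E°(Au⁺/Au) = E°cell + E°(Mn²⁺/Mn) = +2.871 + (-1.18) = +1.69 V.

+1.69 V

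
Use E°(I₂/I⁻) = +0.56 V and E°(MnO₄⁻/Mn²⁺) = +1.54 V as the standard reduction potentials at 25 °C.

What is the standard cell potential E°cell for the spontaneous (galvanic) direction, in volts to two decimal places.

The MnO₄⁻/Mn²⁺ couple has the higher reduction potential, so it is the cathode; I₂/I⁻ is oxidised at the anode.
E°cell = E°(cathode) − E°(anode) = (+1.54) − (+0.56) = +0.98 V.
Since E°cell > 0, the reaction is spontaneous under standard conditions.

+0.98 V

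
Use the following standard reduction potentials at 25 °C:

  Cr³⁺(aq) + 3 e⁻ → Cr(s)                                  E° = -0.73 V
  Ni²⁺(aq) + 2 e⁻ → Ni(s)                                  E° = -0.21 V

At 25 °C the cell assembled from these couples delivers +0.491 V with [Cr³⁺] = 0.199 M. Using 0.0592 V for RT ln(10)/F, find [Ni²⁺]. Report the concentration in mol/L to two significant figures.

Ni²⁺/Ni is the cathode, Cr³⁺/Cr the anode: E°cell = +0.52 V, n = 6.
Overall reaction: 3 Ni²⁺(aq) + 2 Cr(s) → 3 Ni(s) + 2 Cr³⁺(aq); Q = [Cr³⁺]^2/[Ni²⁺]^3.
From E = E° − (0.0592/n) log Q: log Q = (E° − E)·n/0.0592 = (+0.52 − (+0.491))·6/0.0592 = 2.9392.
So 3·log[Ni²⁺] = 2·log(0.199) − log Q = -1.4023 − (2.9392) = -4.3415; log[Ni²⁺] = -4.3415 / 3 = -1.4472; [Ni²⁺] = 10^(-1.4472) ≈ 0.036 M.

0.036 M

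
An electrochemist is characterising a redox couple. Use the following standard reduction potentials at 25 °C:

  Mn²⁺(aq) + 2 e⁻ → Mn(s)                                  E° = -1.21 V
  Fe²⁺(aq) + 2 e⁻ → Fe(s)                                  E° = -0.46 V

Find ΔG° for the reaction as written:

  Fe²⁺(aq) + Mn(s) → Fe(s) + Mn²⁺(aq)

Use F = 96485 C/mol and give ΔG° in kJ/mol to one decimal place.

-144.7 kJ/mol

As written, Fe²⁺/Fe is reduced (cathode) and Mn²⁺/Mn is oxidised (anode), so E°cell = (-0.46) − (-1.21) = +0.75 V.
Balancing electrons gives n = 2.
ΔG° = −nFE° = −(2)(96485)(+0.75) = -144,728 J = -144.7 kJ/mol.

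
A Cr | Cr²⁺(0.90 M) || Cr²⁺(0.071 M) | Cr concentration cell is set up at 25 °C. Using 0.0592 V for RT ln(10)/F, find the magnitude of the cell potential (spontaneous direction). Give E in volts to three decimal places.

+0.033 V

For a concentration cell E°cell = 0. The 0.90 M side is the cathode (reduction is favoured where [Cr²⁺] is higher).
With n = 2, E = −(0.0592/2) log([Cr²⁺]ₐₙ/[Cr²⁺]꜀ₐₜ) = −(0.0592/2) log(0.071/0.9) = −(0.0592/2)(-1.103) = +0.033 V.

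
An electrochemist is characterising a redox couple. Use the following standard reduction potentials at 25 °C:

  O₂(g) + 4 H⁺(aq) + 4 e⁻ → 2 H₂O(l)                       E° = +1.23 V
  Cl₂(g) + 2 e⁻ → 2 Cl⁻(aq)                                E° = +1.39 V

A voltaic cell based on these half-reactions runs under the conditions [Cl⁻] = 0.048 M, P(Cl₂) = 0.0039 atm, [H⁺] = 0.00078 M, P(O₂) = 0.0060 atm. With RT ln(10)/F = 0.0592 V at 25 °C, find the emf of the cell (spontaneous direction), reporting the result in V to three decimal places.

Cl₂/Cl⁻ is the cathode (higher E°), O₂/H₂O the anode: E°cell = +1.39 − (+1.23) = +0.16 V, n = 4.
Overall: 2 Cl₂(g) + 2 H₂O(l) → 4 Cl⁻(aq) + O₂(g) + 4 H⁺(aq)
Q = [Cl⁻]^4·P(O₂)·[H⁺]^4 / (P(Cl₂)^2); log Q = -15.111.
E = E° − (0.0592/n) log Q = +0.16 − (0.0592/4)(-15.111) = +0.384 V.

+0.384 V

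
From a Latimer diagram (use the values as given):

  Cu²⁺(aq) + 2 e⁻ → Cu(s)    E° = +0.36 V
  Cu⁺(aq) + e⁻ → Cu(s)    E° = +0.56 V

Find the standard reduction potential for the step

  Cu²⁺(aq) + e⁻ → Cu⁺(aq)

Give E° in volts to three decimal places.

+0.160 V

Sequential free energies add, so n₃E°₃ = n₁E°₁ + n₂E°₂.
With n₃ = 2, and the known step contributing 1×(+0.56) V, the unknown satisfies 1·E° = 2×(+0.36) − 1×(+0.56) = +0.160.
E° = +0.160 / 1 = +0.160 V.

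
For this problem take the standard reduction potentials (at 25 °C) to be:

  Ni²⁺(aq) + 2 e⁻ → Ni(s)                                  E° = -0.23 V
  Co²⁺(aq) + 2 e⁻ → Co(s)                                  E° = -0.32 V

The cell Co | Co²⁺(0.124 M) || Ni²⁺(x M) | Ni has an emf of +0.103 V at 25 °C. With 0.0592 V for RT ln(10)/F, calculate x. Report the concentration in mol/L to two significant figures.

0.34 M

Ni²⁺/Ni is the cathode, Co²⁺/Co the anode: E°cell = +0.09 V, n = 2.
Overall reaction: Ni²⁺(aq) + Co(s) → Ni(s) + Co²⁺(aq); Q = [Co²⁺]^1/[Ni²⁺]^1.
From E = E° − (0.0592/n) log Q: log Q = (E° − E)·n/0.0592 = (+0.09 − (+0.103))·2/0.0592 = -0.4392.
So 1·log[Ni²⁺] = 1·log(0.124) − log Q = -0.9066 − (-0.4392) = -0.4674; [Ni²⁺] = 10^(-0.4674) ≈ 0.34 M.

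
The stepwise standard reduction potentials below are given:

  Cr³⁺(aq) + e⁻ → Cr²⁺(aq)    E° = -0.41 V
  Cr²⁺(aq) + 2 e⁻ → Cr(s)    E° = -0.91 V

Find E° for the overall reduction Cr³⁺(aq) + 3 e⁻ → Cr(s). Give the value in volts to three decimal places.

-0.743 V

Standard free energies of sequential steps add: ΔG°₃ = ΔG°₁ + ΔG°₂, so n₃E°₃ = n₁E°₁ + n₂E°₂.
E°₃ = (1×-0.41 + 2×-0.91) / 3 = (-2.230) / 3 = -0.743 V.
Simply averaging or adding the two E° values would be wrong; the electron-weighted sum is required.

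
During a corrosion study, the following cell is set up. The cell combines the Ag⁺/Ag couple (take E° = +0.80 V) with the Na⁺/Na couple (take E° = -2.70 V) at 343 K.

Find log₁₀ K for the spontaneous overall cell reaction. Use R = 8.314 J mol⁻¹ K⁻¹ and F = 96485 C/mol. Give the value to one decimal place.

51.4

Cathode: Ag⁺/Ag; anode: Na⁺/Na. E°cell = (+0.80) − (-2.70) = +3.50 V, with n = 1.
ΔG° = −nFE° = −RT ln K, so ln K = nFE°/(RT) = (1)(96485)(+3.50) / ((8.314)(343)) = 118.420.
log₁₀ K = 118.420 / ln 10 = 51.4.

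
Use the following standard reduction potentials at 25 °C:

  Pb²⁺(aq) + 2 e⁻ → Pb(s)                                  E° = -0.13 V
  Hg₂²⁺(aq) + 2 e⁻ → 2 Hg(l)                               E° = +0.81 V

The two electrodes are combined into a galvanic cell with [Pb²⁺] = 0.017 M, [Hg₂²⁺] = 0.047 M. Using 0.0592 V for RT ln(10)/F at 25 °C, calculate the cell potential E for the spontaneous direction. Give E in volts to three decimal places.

+0.953 V

Hg₂²⁺/Hg is the cathode (higher E°), Pb²⁺/Pb the anode: E°cell = +0.81 − (-0.13) = +0.94 V, n = 2.
Overall: Hg₂²⁺(aq) + Pb(s) → 2 Hg(l) + Pb²⁺(aq)
Q = [Pb²⁺] / ([Hg₂²⁺]); log Q = -0.442.
E = E° − (0.0592/n) log Q = +0.94 − (0.0592/2)(-0.442) = +0.953 V.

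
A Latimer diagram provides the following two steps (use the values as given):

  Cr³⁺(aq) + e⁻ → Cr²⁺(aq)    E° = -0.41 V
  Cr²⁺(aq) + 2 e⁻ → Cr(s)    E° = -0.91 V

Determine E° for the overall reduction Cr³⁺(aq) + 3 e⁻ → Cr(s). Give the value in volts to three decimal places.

Adding the free-energy changes (−nFE°) of the two steps gives −n₃FE°₃ = −n₁FE°₁ − n₂FE°₂.
E°₃ = (1×-0.41 + 2×-0.91) / 3 = (-2.230) / 3 = -0.743 V.
E° values themselves are not directly additive — weighting by electron count is essential.

-0.743 V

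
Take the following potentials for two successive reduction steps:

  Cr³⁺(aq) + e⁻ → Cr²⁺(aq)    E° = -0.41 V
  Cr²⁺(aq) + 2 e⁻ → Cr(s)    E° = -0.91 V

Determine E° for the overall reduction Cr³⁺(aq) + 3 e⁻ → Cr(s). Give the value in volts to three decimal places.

Standard free energies of sequential steps add: ΔG°₃ = ΔG°₁ + ΔG°₂, so n₃E°₃ = n₁E°₁ + n₂E°₂.
E°₃ = (1×-0.41 + 2×-0.91) / 3 = (-2.230) / 3 = -0.743 V.

-0.743 V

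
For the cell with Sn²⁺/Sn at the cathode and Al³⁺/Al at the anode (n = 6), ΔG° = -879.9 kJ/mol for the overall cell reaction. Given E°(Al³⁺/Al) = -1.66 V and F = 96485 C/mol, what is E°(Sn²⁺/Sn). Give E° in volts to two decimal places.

-0.14 V

E°cell = −ΔG°/(nF) = −(-879.9×10³)/((6)(96485)) = +1.520 V.
Since Sn²⁺/Sn is the cathode and Al³⁺/Al the anode, E°cell = E°(Sn²⁺/Sn) − E°(Al³⁺/Al).
So E°(Sn²⁺/Sn) = E°cell + E°(Al³⁺/Al) = +1.520 + (-1.66) = -0.14 V.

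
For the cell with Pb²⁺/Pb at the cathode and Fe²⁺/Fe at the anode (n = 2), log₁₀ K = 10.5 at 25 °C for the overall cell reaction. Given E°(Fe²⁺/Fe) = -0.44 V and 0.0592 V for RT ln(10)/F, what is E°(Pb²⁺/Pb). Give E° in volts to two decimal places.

-0.13 V

E°cell = (0.0592/n)·log K = (0.0592/2)(10.5) = +0.311 V.
Since Pb²⁺/Pb is the cathode and Fe²⁺/Fe the anode, E°cell = E°(Pb²⁺/Pb) − E°(Fe²⁺/Fe).
So E°(Pb²⁺/Pb) = E°cell + E°(Fe²⁺/Fe) = +0.311 + (-0.44) = -0.13 V.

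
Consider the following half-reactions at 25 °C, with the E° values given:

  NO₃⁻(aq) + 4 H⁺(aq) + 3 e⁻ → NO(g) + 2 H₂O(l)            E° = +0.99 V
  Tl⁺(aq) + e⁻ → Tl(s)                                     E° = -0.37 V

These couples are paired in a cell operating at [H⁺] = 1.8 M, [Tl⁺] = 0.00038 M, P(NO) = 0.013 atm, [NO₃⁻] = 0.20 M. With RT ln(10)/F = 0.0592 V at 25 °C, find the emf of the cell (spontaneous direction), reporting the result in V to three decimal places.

+1.606 V

NO₃⁻/NO is the cathode (higher E°), Tl⁺/Tl the anode: E°cell = +0.99 − (-0.37) = +1.36 V, n = 3.
Overall: NO₃⁻(aq) + 4 H⁺(aq) + 3 Tl(s) → NO(g) + 2 H₂O(l) + 3 Tl⁺(aq)
Q = P(NO)·[Tl⁺]^3 / ([NO₃⁻]·[H⁺]^4); log Q = -12.469.
E = E° − (0.0592/n) log Q = +1.36 − (0.0592/3)(-12.469) = +1.606 V.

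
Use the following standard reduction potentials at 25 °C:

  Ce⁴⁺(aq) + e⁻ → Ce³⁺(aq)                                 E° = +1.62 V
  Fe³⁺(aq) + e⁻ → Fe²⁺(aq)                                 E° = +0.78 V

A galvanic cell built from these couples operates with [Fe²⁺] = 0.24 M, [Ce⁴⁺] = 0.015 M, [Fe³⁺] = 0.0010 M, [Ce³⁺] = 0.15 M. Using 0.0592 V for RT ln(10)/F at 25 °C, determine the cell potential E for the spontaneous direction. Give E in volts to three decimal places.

+0.922 V

Ce⁴⁺/Ce³⁺ is the cathode (higher E°), Fe³⁺/Fe²⁺ the anode: E°cell = +1.62 − (+0.78) = +0.84 V, n = 1.
Overall: Ce⁴⁺(aq) + Fe²⁺(aq) → Ce³⁺(aq) + Fe³⁺(aq)
Q = [Ce³⁺]·[Fe³⁺] / ([Ce⁴⁺]·[Fe²⁺]); log Q = -1.380.
E = E° − (0.0592/n) log Q = +0.84 − (0.0592/1)(-1.380) = +0.922 V.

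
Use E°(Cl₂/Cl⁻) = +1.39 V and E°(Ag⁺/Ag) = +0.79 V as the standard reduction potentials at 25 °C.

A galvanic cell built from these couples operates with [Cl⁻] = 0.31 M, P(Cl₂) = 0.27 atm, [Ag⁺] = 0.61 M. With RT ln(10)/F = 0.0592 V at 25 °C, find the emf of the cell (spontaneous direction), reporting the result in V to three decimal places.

Cl₂/Cl⁻ is the cathode (higher E°), Ag⁺/Ag the anode: E°cell = +1.39 − (+0.79) = +0.60 V, n = 2.
Overall: Cl₂(g) + 2 Ag(s) → 2 Cl⁻(aq) + 2 Ag⁺(aq)
Q = [Cl⁻]^2·[Ag⁺]^2 / (P(Cl₂)); log Q = -0.878.
E = E° − (0.0592/n) log Q = +0.60 − (0.0592/2)(-0.878) = +0.626 V.

+0.626 V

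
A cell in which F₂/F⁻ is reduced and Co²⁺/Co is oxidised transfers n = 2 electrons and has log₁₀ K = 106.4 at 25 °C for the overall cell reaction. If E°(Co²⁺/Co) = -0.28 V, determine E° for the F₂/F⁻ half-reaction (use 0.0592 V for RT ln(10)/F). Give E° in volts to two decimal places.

+2.87 V

E°cell = (0.0592/n)·log K = (0.0592/2)(106.4) = +3.149 V.
Since F₂/F⁻ is the cathode and Co²⁺/Co the anode, E°cell = E°(F₂/F⁻) − E°(Co²⁺/Co).
So E°(F₂/F⁻) = E°cell + E°(Co²⁺/Co) = +3.149 + (-0.28) = +2.87 V.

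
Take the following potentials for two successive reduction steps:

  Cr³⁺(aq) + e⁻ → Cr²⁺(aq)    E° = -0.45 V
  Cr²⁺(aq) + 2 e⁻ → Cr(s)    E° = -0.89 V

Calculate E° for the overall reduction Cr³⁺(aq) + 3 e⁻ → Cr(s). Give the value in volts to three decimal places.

Standard free energies of sequential steps add: ΔG°₃ = ΔG°₁ + ΔG°₂, so n₃E°₃ = n₁E°₁ + n₂E°₂.
E°₃ = (1×-0.45 + 2×-0.89) / 3 = (-2.230) / 3 = -0.743 V.

-0.743 V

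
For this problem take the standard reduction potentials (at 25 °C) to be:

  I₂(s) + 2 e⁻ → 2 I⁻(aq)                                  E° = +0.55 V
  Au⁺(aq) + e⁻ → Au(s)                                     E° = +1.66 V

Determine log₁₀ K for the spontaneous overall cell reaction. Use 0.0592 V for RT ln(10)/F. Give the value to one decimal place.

Cathode: Au⁺/Au; anode: I₂/I⁻. E°cell = +1.11 V, n = 2.
log K = nE°cell / 0.0592 = (2)(+1.11) / 0.0592 = 37.5.

37.5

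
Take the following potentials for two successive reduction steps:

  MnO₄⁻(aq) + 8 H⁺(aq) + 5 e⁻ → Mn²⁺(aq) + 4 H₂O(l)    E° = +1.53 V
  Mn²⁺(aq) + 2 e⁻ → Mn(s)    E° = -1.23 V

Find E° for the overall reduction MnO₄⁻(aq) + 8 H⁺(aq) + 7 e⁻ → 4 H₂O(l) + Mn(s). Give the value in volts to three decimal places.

+0.741 V

Since ΔG° = −nFE° is additive over sequential reductions, n₃E°₃ = n₁E°₁ + n₂E°₂.
E°₃ = (5×+1.53 + 2×-1.23) / 7 = (+5.190) / 7 = +0.741 V.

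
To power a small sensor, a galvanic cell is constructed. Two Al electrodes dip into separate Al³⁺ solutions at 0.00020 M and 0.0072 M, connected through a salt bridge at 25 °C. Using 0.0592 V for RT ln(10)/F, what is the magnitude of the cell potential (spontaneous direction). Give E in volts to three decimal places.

+0.031 V

For a concentration cell E°cell = 0. The 0.0072 M side is the cathode (reduction is favoured where [Al³⁺] is higher).
With n = 3, E = −(0.0592/3) log([Al³⁺]ₐₙ/[Al³⁺]꜀ₐₜ) = −(0.0592/3) log(0.0002/0.0072) = −(0.0592/3)(-1.556) = +0.031 V.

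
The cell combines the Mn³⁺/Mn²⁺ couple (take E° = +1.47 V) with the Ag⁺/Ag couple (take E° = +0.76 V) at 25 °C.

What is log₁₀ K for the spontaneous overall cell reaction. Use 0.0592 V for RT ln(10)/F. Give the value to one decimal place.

Cathode: Mn³⁺/Mn²⁺; anode: Ag⁺/Ag. E°cell = +0.71 V, n = 1.
log K = nE°cell / 0.0592 = (1)(+0.71) / 0.0592 = 12.0.

12.0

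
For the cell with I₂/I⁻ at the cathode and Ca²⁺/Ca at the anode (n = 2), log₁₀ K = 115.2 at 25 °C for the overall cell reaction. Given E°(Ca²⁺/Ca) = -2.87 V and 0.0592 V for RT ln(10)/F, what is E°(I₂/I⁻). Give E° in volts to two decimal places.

+0.54 V

E°cell = (0.0592/n)·log K = (0.0592/2)(115.2) = +3.410 V.
Since I₂/I⁻ is the cathode and Ca²⁺/Ca the anode, E°cell = E°(I₂/I⁻) − E°(Ca²⁺/Ca).
So E°(I₂/I⁻) = E°cell + E°(Ca²⁺/Ca) = +3.410 + (-2.87) = +0.54 V.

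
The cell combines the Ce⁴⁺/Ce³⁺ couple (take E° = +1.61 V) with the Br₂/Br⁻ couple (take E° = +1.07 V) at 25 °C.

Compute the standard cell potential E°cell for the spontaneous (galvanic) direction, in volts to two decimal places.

The Ce⁴⁺/Ce³⁺ couple has the higher reduction potential, so it is the cathode; Br₂/Br⁻ is oxidised at the anode.
E°cell = E°(cathode) − E°(anode) = (+1.61) − (+1.07) = +0.54 V.

+0.54 V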